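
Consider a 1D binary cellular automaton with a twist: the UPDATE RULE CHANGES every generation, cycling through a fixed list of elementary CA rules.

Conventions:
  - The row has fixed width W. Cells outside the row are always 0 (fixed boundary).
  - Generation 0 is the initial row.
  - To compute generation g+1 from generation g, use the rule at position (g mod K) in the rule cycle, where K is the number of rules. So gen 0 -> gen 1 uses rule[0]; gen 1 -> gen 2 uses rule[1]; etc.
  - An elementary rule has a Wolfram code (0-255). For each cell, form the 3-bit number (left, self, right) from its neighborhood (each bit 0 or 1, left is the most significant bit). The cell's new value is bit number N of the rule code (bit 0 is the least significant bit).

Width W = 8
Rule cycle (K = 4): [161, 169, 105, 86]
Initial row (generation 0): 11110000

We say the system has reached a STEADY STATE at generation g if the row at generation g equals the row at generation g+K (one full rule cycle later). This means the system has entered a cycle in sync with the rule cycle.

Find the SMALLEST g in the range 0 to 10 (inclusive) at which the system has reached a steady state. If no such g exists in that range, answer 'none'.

Gen 0: 11110000
Gen 1 (rule 161): 01100111
Gen 2 (rule 169): 01000110
Gen 3 (rule 105): 00010110
Gen 4 (rule 86): 00110011
Gen 5 (rule 161): 10000000
Gen 6 (rule 169): 00111111
Gen 7 (rule 105): 10100001
Gen 8 (rule 86): 10110011
Gen 9 (rule 161): 01000000
Gen 10 (rule 169): 00011111
Gen 11 (rule 105): 11010001
Gen 12 (rule 86): 01011011
Gen 13 (rule 161): 00100100
Gen 14 (rule 169): 10000001

Answer: none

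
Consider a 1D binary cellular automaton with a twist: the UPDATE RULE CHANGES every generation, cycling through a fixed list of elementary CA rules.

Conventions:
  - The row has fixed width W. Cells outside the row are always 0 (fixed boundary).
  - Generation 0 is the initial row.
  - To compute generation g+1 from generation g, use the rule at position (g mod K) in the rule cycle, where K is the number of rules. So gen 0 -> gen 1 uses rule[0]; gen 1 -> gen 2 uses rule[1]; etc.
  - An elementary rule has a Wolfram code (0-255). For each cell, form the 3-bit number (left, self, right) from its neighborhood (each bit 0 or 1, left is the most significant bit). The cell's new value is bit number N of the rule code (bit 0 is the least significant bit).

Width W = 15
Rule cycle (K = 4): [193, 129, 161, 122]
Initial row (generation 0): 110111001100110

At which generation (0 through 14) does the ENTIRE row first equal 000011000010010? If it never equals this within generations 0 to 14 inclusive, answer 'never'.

Answer: never

Derivation:
Gen 0: 110111001100110
Gen 1 (rule 193): 010011000100010
Gen 2 (rule 129): 000000010001000
Gen 3 (rule 161): 111111000100011
Gen 4 (rule 122): 100001101010111
Gen 5 (rule 193): 001100100000011
Gen 6 (rule 129): 100000001111000
Gen 7 (rule 161): 001111100110011
Gen 8 (rule 122): 011000111111111
Gen 9 (rule 193): 001010011111111
Gen 10 (rule 129): 100000001111110
Gen 11 (rule 161): 001111100111100
Gen 12 (rule 122): 011000111100110
Gen 13 (rule 193): 001010011100010
Gen 14 (rule 129): 100000001001000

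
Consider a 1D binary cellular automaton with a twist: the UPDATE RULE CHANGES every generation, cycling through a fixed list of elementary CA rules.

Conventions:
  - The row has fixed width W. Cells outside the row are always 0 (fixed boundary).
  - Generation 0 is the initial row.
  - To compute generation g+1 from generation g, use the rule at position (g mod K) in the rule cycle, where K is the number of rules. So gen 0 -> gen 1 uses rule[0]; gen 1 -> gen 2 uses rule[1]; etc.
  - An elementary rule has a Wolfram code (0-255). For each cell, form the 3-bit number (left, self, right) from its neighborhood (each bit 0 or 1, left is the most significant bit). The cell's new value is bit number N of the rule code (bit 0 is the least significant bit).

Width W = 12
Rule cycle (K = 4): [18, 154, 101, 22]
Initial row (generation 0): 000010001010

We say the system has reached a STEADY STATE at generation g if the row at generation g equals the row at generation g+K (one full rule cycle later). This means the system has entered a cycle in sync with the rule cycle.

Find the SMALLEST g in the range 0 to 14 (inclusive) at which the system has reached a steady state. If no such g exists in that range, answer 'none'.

Answer: 12

Derivation:
Gen 0: 000010001010
Gen 1 (rule 18): 000101010001
Gen 2 (rule 154): 001000001010
Gen 3 (rule 101): 101011101110
Gen 4 (rule 22): 101000000001
Gen 5 (rule 18): 000100000010
Gen 6 (rule 154): 001010000101
Gen 7 (rule 101): 101110110111
Gen 8 (rule 22): 100000000000
Gen 9 (rule 18): 010000000000
Gen 10 (rule 154): 101000000000
Gen 11 (rule 101): 111011111111
Gen 12 (rule 22): 000000000000
Gen 13 (rule 18): 000000000000
Gen 14 (rule 154): 000000000000
Gen 15 (rule 101): 111111111111
Gen 16 (rule 22): 000000000000
Gen 17 (rule 18): 000000000000
Gen 18 (rule 154): 000000000000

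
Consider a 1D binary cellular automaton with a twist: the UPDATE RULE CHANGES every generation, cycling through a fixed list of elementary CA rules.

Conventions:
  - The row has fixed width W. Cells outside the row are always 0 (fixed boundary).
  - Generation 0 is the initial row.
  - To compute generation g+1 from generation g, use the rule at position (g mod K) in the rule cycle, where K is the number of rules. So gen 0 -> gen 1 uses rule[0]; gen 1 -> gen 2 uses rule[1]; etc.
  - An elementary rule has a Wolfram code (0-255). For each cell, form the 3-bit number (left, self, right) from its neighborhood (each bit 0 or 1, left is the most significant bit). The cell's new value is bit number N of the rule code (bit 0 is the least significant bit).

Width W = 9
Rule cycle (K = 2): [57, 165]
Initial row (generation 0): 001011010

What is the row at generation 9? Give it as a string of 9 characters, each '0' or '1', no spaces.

Gen 0: 001011010
Gen 1 (rule 57): 100110101
Gen 2 (rule 165): 100001111
Gen 3 (rule 57): 011101000
Gen 4 (rule 165): 001011011
Gen 5 (rule 57): 100110110
Gen 6 (rule 165): 100001000
Gen 7 (rule 57): 011100111
Gen 8 (rule 165): 001000010
Gen 9 (rule 57): 100111001

Answer: 100111001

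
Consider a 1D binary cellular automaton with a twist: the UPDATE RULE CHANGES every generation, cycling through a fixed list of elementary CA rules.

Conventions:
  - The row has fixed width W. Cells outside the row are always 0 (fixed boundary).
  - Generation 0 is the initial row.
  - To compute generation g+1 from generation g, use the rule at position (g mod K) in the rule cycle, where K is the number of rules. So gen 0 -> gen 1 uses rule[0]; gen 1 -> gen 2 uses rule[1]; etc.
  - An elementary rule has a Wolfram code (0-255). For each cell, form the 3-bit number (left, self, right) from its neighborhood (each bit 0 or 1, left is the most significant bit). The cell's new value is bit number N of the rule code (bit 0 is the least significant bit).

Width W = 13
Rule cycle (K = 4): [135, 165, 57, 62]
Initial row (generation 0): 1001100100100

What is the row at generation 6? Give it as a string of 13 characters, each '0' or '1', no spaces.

Gen 0: 1001100100100
Gen 1 (rule 135): 1010001101101
Gen 2 (rule 165): 1110100010011
Gen 3 (rule 57): 1001011001010
Gen 4 (rule 62): 1111110111111
Gen 5 (rule 135): 0111100011110
Gen 6 (rule 165): 0011001001100

Answer: 0011001001100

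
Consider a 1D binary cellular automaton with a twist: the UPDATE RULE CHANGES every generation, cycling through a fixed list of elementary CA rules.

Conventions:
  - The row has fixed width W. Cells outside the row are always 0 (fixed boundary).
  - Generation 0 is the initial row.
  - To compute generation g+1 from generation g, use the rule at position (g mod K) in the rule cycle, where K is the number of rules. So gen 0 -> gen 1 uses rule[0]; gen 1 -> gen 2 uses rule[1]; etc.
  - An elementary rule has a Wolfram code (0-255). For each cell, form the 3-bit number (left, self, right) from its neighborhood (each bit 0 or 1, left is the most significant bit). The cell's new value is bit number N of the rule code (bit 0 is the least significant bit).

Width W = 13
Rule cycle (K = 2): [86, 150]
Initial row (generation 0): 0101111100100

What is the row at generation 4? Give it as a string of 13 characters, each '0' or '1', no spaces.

Answer: 1010000101101

Derivation:
Gen 0: 0101111100100
Gen 1 (rule 86): 1100000111110
Gen 2 (rule 150): 0010001011101
Gen 3 (rule 86): 0111011000101
Gen 4 (rule 150): 1010000101101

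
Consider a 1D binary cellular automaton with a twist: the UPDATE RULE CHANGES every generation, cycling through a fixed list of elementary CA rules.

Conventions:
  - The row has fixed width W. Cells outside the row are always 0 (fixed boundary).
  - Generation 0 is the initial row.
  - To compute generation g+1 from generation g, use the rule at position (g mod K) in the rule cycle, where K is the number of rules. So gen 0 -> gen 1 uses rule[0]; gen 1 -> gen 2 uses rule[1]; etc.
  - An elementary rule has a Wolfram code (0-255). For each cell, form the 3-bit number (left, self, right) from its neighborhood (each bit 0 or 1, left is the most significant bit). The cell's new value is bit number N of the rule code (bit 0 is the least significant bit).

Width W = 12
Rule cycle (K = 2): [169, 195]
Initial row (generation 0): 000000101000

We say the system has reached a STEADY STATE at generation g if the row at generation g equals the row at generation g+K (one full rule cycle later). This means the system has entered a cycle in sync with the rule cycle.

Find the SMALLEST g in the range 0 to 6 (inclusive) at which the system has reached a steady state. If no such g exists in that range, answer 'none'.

Gen 0: 000000101000
Gen 1 (rule 169): 111110010011
Gen 2 (rule 195): 011110100101
Gen 3 (rule 169): 011101000010
Gen 4 (rule 195): 101100011100
Gen 5 (rule 169): 011001011001
Gen 6 (rule 195): 101010001010
Gen 7 (rule 169): 010100100100
Gen 8 (rule 195): 100001001001

Answer: none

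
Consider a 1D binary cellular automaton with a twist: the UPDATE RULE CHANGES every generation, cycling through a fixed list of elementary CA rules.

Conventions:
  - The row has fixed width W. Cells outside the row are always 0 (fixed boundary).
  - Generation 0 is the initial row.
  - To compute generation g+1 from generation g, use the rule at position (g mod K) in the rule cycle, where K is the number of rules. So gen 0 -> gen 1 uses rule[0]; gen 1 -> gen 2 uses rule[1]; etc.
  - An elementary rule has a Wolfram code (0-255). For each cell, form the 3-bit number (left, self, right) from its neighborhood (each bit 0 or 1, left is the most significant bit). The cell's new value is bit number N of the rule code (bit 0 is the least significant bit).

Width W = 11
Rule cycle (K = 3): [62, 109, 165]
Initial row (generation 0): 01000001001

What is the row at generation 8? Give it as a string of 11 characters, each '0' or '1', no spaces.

Answer: 11111111101

Derivation:
Gen 0: 01000001001
Gen 1 (rule 62): 11100011111
Gen 2 (rule 109): 10101010001
Gen 3 (rule 165): 11111110101
Gen 4 (rule 62): 10000001111
Gen 5 (rule 109): 10111101001
Gen 6 (rule 165): 11011011001
Gen 7 (rule 62): 10110110111
Gen 8 (rule 109): 11111111101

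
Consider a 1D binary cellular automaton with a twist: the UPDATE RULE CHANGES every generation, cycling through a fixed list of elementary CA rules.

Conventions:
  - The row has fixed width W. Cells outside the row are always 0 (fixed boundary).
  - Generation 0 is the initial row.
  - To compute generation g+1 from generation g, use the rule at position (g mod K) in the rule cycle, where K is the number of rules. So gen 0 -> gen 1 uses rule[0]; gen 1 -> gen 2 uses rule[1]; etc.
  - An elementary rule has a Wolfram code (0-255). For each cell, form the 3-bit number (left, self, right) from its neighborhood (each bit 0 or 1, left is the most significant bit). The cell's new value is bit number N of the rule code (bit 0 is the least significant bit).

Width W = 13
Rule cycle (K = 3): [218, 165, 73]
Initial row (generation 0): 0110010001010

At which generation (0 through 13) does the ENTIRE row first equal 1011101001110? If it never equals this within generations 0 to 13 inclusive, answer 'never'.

Answer: never

Derivation:
Gen 0: 0110010001010
Gen 1 (rule 218): 1111101010001
Gen 2 (rule 165): 0111011110101
Gen 3 (rule 73): 0101010010000
Gen 4 (rule 218): 1000001101000
Gen 5 (rule 165): 1011100011011
Gen 6 (rule 73): 0010101011011
Gen 7 (rule 218): 0100000011011
Gen 8 (rule 165): 0101111000100
Gen 9 (rule 73): 0001001010001
Gen 10 (rule 218): 0010110001010
Gen 11 (rule 165): 1011000101110
Gen 12 (rule 73): 0011010001010
Gen 13 (rule 218): 0111001010001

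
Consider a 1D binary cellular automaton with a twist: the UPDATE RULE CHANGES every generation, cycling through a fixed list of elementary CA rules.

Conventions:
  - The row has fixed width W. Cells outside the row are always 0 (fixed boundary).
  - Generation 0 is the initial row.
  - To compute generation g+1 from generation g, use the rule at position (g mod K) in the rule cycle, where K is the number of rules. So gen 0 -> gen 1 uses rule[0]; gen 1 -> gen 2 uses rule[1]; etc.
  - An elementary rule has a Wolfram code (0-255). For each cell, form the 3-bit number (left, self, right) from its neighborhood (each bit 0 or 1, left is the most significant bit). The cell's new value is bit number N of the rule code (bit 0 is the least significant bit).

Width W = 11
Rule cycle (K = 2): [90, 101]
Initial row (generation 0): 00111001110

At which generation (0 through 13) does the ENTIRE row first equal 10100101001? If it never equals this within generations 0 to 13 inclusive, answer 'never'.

Answer: never

Derivation:
Gen 0: 00111001110
Gen 1 (rule 90): 01101111011
Gen 2 (rule 101): 00110001101
Gen 3 (rule 90): 01111011100
Gen 4 (rule 101): 00001100101
Gen 5 (rule 90): 00011111000
Gen 6 (rule 101): 11000001011
Gen 7 (rule 90): 11100010011
Gen 8 (rule 101): 00101010001
Gen 9 (rule 90): 01000001010
Gen 10 (rule 101): 01011101110
Gen 11 (rule 90): 10010101011
Gen 12 (rule 101): 10011111101
Gen 13 (rule 90): 01110000100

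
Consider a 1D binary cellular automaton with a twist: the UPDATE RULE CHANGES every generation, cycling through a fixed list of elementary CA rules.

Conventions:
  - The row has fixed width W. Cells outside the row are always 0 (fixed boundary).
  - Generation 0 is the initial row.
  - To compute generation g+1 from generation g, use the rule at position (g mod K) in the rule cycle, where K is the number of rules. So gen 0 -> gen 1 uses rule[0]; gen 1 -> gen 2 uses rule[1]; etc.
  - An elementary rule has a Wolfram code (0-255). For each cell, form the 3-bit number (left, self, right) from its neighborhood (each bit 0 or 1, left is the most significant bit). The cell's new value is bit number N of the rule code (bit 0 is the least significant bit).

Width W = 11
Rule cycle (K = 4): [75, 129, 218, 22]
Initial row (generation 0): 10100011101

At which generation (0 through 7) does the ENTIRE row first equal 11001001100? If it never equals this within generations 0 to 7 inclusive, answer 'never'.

Gen 0: 10100011101
Gen 1 (rule 75): 00001110100
Gen 2 (rule 129): 11100100001
Gen 3 (rule 218): 11111010010
Gen 4 (rule 22): 00000011111
Gen 5 (rule 75): 11111110001
Gen 6 (rule 129): 01111100100
Gen 7 (rule 218): 11111111010

Answer: never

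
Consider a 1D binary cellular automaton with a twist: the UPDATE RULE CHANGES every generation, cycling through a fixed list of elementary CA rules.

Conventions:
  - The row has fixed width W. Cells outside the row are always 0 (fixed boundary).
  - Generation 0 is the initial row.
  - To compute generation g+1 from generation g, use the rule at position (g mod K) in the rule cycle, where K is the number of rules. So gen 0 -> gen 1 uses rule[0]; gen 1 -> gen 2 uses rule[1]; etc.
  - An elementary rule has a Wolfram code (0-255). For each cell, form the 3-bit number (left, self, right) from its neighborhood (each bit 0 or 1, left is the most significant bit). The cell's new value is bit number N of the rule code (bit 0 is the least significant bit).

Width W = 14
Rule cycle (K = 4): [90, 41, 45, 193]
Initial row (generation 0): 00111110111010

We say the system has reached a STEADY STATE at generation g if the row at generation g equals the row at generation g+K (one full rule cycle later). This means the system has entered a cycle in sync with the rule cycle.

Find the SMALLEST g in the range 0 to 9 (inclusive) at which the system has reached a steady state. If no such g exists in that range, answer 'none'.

Gen 0: 00111110111010
Gen 1 (rule 90): 01100010101001
Gen 2 (rule 41): 01001001010000
Gen 3 (rule 45): 01001001110111
Gen 4 (rule 193): 00000000110011
Gen 5 (rule 90): 00000001111111
Gen 6 (rule 41): 11111101000000
Gen 7 (rule 45): 10000011011111
Gen 8 (rule 193): 00111001001111
Gen 9 (rule 90): 01101110111001
Gen 10 (rule 41): 01011001100000
Gen 11 (rule 45): 01110001001111
Gen 12 (rule 193): 00110100000111
Gen 13 (rule 90): 01110010001101

Answer: none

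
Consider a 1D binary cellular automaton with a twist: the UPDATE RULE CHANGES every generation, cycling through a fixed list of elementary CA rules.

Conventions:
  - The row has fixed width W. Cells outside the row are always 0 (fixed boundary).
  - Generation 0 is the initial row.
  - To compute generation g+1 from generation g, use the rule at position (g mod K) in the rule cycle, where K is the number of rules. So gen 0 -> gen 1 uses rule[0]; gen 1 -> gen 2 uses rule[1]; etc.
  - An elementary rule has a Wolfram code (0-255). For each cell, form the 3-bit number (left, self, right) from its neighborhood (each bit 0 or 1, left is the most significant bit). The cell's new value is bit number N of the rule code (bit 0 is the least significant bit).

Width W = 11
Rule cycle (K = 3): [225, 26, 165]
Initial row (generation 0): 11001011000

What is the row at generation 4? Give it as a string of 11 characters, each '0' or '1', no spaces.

Gen 0: 11001011000
Gen 1 (rule 225): 01000101011
Gen 2 (rule 26): 10101000010
Gen 3 (rule 165): 11111011010
Gen 4 (rule 225): 01111101100

Answer: 01111101100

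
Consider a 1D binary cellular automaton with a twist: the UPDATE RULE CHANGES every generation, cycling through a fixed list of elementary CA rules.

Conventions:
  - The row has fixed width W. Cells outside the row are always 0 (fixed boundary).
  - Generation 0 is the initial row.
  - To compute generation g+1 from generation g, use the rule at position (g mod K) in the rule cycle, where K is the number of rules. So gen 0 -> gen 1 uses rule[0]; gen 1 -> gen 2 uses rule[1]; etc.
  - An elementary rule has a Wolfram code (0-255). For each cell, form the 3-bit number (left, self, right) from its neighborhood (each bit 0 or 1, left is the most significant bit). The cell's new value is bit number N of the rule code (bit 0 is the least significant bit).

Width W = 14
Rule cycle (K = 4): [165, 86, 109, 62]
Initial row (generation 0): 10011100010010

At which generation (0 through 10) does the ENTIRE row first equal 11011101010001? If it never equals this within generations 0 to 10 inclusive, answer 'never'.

Answer: never

Derivation:
Gen 0: 10011100010010
Gen 1 (rule 165): 10001001010010
Gen 2 (rule 86): 11011111011111
Gen 3 (rule 109): 11110001110001
Gen 4 (rule 62): 10001011001011
Gen 5 (rule 165): 10101100001100
Gen 6 (rule 86): 10100110010110
Gen 7 (rule 109): 11100110011110
Gen 8 (rule 62): 10011101110001
Gen 9 (rule 165): 10001010100101
Gen 10 (rule 86): 11011010111101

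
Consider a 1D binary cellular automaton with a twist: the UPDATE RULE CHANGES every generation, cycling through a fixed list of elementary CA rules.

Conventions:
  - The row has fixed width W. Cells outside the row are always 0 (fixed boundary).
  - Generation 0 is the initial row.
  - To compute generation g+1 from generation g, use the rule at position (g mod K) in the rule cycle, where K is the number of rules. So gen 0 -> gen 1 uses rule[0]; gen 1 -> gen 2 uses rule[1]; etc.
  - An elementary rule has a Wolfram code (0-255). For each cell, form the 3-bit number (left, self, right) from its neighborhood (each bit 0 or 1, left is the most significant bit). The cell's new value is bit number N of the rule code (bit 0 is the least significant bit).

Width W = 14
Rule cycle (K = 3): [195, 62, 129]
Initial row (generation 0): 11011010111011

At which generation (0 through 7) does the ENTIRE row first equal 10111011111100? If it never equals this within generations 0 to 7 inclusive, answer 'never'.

Answer: 4

Derivation:
Gen 0: 11011010111011
Gen 1 (rule 195): 01001000011001
Gen 2 (rule 62): 11111100110111
Gen 3 (rule 129): 01111000000010
Gen 4 (rule 195): 10111011111100
Gen 5 (rule 62): 11100110000010
Gen 6 (rule 129): 01000000111000
Gen 7 (rule 195): 10011111011011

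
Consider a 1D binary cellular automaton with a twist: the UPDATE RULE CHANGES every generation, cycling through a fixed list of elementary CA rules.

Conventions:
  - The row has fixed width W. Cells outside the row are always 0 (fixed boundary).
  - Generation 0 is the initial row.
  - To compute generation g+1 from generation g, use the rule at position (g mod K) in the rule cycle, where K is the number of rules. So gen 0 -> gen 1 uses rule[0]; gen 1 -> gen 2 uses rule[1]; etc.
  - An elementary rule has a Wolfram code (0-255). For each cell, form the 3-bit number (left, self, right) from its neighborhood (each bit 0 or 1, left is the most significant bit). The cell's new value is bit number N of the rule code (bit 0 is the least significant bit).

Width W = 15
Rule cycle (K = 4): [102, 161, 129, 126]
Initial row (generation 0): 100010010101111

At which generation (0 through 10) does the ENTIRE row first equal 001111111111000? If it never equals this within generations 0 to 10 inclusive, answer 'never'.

Gen 0: 100010010101111
Gen 1 (rule 102): 100110111110001
Gen 2 (rule 161): 000001011100100
Gen 3 (rule 129): 111100001000001
Gen 4 (rule 126): 100110011100011
Gen 5 (rule 102): 101010100100101
Gen 6 (rule 161): 010101000000010
Gen 7 (rule 129): 000000011111000
Gen 8 (rule 126): 000000110001100
Gen 9 (rule 102): 000001010010100
Gen 10 (rule 161): 111100100001001

Answer: never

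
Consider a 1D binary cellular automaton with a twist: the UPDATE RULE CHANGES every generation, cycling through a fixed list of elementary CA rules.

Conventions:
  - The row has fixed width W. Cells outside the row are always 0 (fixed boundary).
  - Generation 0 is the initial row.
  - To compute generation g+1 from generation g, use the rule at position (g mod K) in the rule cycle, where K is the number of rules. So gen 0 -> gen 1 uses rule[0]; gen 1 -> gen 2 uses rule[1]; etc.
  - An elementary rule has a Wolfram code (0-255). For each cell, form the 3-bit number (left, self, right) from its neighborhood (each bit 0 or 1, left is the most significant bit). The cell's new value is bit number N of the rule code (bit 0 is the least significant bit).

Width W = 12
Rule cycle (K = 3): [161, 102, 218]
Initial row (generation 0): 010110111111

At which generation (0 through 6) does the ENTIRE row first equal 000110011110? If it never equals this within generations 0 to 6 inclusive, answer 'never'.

Gen 0: 010110111111
Gen 1 (rule 161): 001001011110
Gen 2 (rule 102): 011011100010
Gen 3 (rule 218): 111011110101
Gen 4 (rule 161): 010101101010
Gen 5 (rule 102): 111110111110
Gen 6 (rule 218): 111110111111

Answer: never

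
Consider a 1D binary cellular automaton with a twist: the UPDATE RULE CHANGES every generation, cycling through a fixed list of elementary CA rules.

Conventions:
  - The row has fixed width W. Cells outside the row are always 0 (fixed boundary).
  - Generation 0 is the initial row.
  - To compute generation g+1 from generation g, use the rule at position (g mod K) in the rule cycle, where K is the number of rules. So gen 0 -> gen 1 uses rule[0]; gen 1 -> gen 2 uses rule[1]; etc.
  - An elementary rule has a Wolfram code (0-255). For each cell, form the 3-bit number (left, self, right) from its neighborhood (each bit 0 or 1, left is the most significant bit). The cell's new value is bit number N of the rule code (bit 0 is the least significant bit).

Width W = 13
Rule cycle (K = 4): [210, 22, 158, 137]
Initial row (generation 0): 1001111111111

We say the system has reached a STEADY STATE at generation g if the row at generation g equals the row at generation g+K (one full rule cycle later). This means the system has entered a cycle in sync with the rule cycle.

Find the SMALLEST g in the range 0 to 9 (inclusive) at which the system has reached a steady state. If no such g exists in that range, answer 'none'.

Answer: 0

Derivation:
Gen 0: 1001111111111
Gen 1 (rule 210): 0110111111111
Gen 2 (rule 22): 1000000000000
Gen 3 (rule 158): 1100000000000
Gen 4 (rule 137): 1001111111111
Gen 5 (rule 210): 0110111111111
Gen 6 (rule 22): 1000000000000
Gen 7 (rule 158): 1100000000000
Gen 8 (rule 137): 1001111111111
Gen 9 (rule 210): 0110111111111
Gen 10 (rule 22): 1000000000000
Gen 11 (rule 158): 1100000000000
Gen 12 (rule 137): 1001111111111
Gen 13 (rule 210): 0110111111111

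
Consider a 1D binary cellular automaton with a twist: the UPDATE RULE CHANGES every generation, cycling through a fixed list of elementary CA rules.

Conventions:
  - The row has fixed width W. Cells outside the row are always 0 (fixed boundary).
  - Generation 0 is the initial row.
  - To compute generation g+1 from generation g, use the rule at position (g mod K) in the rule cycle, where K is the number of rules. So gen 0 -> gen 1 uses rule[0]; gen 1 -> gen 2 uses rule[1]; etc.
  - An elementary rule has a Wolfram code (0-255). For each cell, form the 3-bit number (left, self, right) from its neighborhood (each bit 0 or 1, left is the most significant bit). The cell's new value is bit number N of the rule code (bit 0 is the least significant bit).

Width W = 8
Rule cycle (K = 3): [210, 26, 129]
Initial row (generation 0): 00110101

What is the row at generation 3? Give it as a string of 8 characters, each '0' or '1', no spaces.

Gen 0: 00110101
Gen 1 (rule 210): 01010000
Gen 2 (rule 26): 10001000
Gen 3 (rule 129): 00100011

Answer: 00100011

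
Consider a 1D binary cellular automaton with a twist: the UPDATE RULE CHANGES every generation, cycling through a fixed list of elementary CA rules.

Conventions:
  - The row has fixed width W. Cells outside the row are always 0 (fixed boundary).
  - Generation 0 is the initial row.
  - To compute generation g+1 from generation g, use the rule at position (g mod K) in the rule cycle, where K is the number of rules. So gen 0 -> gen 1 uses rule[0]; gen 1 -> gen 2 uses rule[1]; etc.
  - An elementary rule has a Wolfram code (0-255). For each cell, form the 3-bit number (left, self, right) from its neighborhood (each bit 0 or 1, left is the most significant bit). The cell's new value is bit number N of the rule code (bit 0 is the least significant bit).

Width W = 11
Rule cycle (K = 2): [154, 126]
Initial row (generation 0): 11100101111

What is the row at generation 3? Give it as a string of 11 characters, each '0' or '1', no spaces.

Answer: 11111110010

Derivation:
Gen 0: 11100101111
Gen 1 (rule 154): 11011001110
Gen 2 (rule 126): 11111111011
Gen 3 (rule 154): 11111110010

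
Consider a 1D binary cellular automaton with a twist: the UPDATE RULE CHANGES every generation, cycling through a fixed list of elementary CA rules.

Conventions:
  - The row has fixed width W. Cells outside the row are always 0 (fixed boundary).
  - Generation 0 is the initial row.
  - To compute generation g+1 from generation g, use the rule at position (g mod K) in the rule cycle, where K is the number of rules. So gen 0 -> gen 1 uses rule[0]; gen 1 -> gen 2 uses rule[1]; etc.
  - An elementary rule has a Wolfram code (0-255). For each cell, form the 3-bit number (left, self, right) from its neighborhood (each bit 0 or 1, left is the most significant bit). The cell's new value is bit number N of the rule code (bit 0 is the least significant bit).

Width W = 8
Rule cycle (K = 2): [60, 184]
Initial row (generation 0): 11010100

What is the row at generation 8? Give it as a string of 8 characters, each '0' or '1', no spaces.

Gen 0: 11010100
Gen 1 (rule 60): 10111110
Gen 2 (rule 184): 01111101
Gen 3 (rule 60): 01000011
Gen 4 (rule 184): 00100010
Gen 5 (rule 60): 00110011
Gen 6 (rule 184): 00101010
Gen 7 (rule 60): 00111111
Gen 8 (rule 184): 00111110

Answer: 00111110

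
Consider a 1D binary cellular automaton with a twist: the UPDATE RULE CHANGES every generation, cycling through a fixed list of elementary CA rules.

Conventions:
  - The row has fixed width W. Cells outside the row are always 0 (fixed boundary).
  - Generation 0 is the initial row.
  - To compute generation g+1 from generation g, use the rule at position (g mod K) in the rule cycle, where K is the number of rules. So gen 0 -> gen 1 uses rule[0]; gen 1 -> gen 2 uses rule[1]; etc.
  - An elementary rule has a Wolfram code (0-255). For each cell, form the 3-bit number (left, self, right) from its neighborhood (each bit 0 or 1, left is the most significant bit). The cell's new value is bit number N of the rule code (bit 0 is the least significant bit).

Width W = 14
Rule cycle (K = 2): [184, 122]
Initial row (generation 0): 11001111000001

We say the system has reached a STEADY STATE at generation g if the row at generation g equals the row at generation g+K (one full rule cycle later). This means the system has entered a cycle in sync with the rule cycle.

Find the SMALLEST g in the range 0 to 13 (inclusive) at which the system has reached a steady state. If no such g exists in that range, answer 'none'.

Gen 0: 11001111000001
Gen 1 (rule 184): 10101110100000
Gen 2 (rule 122): 01011011010000
Gen 3 (rule 184): 00110110101000
Gen 4 (rule 122): 01111111010100
Gen 5 (rule 184): 01111110101010
Gen 6 (rule 122): 11000011010101
Gen 7 (rule 184): 10100010101010
Gen 8 (rule 122): 01010101010101
Gen 9 (rule 184): 00101010101010
Gen 10 (rule 122): 01010101010101
Gen 11 (rule 184): 00101010101010
Gen 12 (rule 122): 01010101010101
Gen 13 (rule 184): 00101010101010
Gen 14 (rule 122): 01010101010101
Gen 15 (rule 184): 00101010101010

Answer: 8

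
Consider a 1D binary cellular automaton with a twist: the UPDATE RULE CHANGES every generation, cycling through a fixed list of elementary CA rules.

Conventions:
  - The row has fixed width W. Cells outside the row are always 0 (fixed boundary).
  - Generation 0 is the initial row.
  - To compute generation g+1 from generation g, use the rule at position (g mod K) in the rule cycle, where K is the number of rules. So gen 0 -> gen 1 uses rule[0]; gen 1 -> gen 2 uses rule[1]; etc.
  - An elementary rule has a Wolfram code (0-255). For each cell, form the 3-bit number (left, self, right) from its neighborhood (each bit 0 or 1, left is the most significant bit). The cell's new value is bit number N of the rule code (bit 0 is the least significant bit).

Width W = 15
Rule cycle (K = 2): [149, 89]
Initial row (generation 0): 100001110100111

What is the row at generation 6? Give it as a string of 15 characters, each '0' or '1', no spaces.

Answer: 011010101000001

Derivation:
Gen 0: 100001110100111
Gen 1 (rule 149): 111100100110010
Gen 2 (rule 89): 100110010111001
Gen 3 (rule 149): 110001010010101
Gen 4 (rule 89): 111100001000000
Gen 5 (rule 149): 011011101111111
Gen 6 (rule 89): 011010101000001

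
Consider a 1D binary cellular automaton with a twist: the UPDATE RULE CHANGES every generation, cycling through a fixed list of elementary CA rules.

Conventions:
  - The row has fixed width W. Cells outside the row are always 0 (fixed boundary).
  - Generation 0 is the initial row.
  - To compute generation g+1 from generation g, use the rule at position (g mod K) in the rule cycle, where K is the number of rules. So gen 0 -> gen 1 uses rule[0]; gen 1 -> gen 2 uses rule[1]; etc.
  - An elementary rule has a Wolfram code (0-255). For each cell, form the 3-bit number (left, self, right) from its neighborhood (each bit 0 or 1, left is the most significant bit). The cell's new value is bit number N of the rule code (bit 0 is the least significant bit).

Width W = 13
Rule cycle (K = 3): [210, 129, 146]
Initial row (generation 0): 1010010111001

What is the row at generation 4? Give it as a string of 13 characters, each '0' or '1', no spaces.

Gen 0: 1010010111001
Gen 1 (rule 210): 0001100011110
Gen 2 (rule 129): 1100001001100
Gen 3 (rule 146): 0010010110010
Gen 4 (rule 210): 0101100011101

Answer: 0101100011101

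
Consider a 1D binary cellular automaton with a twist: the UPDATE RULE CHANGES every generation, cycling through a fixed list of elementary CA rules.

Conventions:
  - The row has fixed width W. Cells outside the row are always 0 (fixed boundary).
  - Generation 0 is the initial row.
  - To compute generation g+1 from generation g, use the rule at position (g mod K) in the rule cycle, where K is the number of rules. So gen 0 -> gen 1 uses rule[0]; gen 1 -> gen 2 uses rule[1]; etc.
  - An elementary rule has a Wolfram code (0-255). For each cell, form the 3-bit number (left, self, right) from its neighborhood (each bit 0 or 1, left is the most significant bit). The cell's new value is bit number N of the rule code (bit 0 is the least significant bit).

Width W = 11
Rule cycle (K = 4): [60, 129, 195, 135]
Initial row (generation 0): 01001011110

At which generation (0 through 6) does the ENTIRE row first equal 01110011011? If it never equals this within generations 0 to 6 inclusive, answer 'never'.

Answer: 4

Derivation:
Gen 0: 01001011110
Gen 1 (rule 60): 01101110001
Gen 2 (rule 129): 00000100100
Gen 3 (rule 195): 11111001001
Gen 4 (rule 135): 01110011011
Gen 5 (rule 60): 01001010110
Gen 6 (rule 129): 00000000000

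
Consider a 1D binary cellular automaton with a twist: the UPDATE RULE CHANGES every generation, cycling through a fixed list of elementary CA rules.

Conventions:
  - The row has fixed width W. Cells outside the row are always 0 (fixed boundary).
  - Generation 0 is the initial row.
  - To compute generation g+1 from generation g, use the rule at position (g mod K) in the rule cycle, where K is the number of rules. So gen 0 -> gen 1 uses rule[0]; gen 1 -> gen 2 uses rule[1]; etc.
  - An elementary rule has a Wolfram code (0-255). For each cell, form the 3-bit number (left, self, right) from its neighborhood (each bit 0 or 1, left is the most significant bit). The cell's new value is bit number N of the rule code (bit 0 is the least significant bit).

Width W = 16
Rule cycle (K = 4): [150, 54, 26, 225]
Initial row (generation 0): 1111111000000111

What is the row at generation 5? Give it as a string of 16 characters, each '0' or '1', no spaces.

Answer: 0011111101000010

Derivation:
Gen 0: 1111111000000111
Gen 1 (rule 150): 0111110100001010
Gen 2 (rule 54): 1000001110011111
Gen 3 (rule 26): 0100011001110000
Gen 4 (rule 225): 0001001000110111
Gen 5 (rule 150): 0011111101000010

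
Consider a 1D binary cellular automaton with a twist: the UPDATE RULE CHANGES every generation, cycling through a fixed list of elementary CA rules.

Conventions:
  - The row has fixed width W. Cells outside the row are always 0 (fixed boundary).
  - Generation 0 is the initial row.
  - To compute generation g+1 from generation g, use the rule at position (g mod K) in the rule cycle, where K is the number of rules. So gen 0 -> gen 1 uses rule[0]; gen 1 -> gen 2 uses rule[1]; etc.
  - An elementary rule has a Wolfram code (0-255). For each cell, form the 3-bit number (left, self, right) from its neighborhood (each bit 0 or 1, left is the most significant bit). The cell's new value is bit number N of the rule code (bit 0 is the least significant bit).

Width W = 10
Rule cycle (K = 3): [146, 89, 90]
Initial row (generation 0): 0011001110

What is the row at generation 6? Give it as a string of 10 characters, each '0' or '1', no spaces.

Gen 0: 0011001110
Gen 1 (rule 146): 0100110101
Gen 2 (rule 89): 0010110000
Gen 3 (rule 90): 0100111000
Gen 4 (rule 146): 1011010100
Gen 5 (rule 89): 0011000011
Gen 6 (rule 90): 0111100111

Answer: 0111100111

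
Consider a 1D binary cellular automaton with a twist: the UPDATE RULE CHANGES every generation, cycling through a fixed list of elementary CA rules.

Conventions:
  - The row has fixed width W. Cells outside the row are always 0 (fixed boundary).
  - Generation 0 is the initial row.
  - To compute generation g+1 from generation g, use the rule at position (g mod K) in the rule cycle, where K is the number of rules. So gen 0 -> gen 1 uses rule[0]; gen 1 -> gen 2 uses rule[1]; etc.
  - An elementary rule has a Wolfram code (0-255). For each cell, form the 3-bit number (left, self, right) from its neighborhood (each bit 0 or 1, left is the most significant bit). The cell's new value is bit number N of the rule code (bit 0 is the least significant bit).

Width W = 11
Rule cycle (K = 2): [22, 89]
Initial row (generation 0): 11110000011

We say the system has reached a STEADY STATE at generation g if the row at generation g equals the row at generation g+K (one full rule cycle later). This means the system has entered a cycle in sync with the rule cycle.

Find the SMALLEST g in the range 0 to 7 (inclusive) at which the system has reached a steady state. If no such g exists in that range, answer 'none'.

Gen 0: 11110000011
Gen 1 (rule 22): 00001000100
Gen 2 (rule 89): 11100110011
Gen 3 (rule 22): 00011001100
Gen 4 (rule 89): 11011101111
Gen 5 (rule 22): 00000000000
Gen 6 (rule 89): 11111111111
Gen 7 (rule 22): 00000000000
Gen 8 (rule 89): 11111111111
Gen 9 (rule 22): 00000000000

Answer: 5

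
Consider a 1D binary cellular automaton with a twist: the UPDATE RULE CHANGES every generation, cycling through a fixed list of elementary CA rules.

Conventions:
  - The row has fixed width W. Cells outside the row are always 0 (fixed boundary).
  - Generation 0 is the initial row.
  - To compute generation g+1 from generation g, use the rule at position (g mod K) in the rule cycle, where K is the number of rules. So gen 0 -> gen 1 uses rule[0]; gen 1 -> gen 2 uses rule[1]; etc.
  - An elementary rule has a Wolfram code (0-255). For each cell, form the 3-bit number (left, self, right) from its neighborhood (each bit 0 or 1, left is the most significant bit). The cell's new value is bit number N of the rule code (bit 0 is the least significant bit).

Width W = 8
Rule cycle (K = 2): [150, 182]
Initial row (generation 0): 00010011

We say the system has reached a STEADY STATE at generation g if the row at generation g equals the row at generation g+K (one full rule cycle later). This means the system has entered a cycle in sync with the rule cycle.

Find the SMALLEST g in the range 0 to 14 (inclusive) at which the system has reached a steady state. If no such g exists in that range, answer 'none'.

Gen 0: 00010011
Gen 1 (rule 150): 00111100
Gen 2 (rule 182): 01011010
Gen 3 (rule 150): 11000011
Gen 4 (rule 182): 00100100
Gen 5 (rule 150): 01111110
Gen 6 (rule 182): 10111101
Gen 7 (rule 150): 10011001
Gen 8 (rule 182): 11100111
Gen 9 (rule 150): 01011010
Gen 10 (rule 182): 11100111
Gen 11 (rule 150): 01011010
Gen 12 (rule 182): 11100111
Gen 13 (rule 150): 01011010
Gen 14 (rule 182): 11100111
Gen 15 (rule 150): 01011010
Gen 16 (rule 182): 11100111

Answer: 8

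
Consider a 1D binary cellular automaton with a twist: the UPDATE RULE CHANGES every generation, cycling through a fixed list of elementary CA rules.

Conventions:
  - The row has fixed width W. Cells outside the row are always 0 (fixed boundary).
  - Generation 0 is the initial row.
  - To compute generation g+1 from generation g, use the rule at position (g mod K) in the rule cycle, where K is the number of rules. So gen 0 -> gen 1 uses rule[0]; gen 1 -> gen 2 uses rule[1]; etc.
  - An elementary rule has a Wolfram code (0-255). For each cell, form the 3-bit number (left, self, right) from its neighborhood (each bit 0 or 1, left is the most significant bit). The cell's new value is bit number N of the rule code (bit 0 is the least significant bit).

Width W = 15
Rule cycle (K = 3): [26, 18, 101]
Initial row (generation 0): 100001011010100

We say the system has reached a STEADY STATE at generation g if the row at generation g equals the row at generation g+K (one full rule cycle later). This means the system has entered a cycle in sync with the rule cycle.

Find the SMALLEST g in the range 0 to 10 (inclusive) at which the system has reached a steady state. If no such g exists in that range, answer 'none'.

Gen 0: 100001011010100
Gen 1 (rule 26): 010010010000010
Gen 2 (rule 18): 101101101000101
Gen 3 (rule 101): 110110111010111
Gen 4 (rule 26): 100100100000100
Gen 5 (rule 18): 011011010001010
Gen 6 (rule 101): 001101110101110
Gen 7 (rule 26): 011001000001001
Gen 8 (rule 18): 100110100010110
Gen 9 (rule 101): 100011101011010
Gen 10 (rule 26): 010110000010001
Gen 11 (rule 18): 100001000101010
Gen 12 (rule 101): 101101010111110
Gen 13 (rule 26): 001000000100001

Answer: none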